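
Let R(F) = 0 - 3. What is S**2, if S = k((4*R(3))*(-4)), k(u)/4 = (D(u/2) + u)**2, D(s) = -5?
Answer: 54700816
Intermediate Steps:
R(F) = -3
k(u) = 4*(-5 + u)**2
S = 7396 (S = 4*(-5 + (4*(-3))*(-4))**2 = 4*(-5 - 12*(-4))**2 = 4*(-5 + 48)**2 = 4*43**2 = 4*1849 = 7396)
S**2 = 7396**2 = 54700816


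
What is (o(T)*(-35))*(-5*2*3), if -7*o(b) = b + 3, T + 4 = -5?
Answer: 900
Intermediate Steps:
T = -9 (T = -4 - 5 = -9)
o(b) = -3/7 - b/7 (o(b) = -(b + 3)/7 = -(3 + b)/7 = -3/7 - b/7)
(o(T)*(-35))*(-5*2*3) = ((-3/7 - ⅐*(-9))*(-35))*(-5*2*3) = ((-3/7 + 9/7)*(-35))*(-10*3) = ((6/7)*(-35))*(-30) = -30*(-30) = 900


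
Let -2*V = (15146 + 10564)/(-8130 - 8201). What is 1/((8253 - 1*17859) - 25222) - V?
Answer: -447730271/568776068 ≈ -0.78718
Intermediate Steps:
V = 12855/16331 (V = -(15146 + 10564)/(2*(-8130 - 8201)) = -12855/(-16331) = -12855*(-1)/16331 = -1/2*(-25710/16331) = 12855/16331 ≈ 0.78715)
1/((8253 - 1*17859) - 25222) - V = 1/((8253 - 1*17859) - 25222) - 1*12855/16331 = 1/((8253 - 17859) - 25222) - 12855/16331 = 1/(-9606 - 25222) - 12855/16331 = 1/(-34828) - 12855/16331 = -1/34828 - 12855/16331 = -447730271/568776068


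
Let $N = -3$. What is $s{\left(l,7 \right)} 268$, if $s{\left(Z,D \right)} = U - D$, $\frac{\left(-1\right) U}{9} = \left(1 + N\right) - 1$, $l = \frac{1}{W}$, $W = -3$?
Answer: $5360$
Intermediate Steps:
$l = - \frac{1}{3}$ ($l = \frac{1}{-3} = - \frac{1}{3} \approx -0.33333$)
$U = 27$ ($U = - 9 \left(\left(1 - 3\right) - 1\right) = - 9 \left(-2 - 1\right) = \left(-9\right) \left(-3\right) = 27$)
$s{\left(Z,D \right)} = 27 - D$
$s{\left(l,7 \right)} 268 = \left(27 - 7\right) 268 = 20 \cdot 268 = 5360$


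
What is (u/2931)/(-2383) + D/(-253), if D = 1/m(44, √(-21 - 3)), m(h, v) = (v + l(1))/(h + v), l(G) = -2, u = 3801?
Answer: 35007199/4123226261 + I*√6/77 ≈ 0.0084902 + 0.031812*I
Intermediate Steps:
m(h, v) = (-2 + v)/(h + v) (m(h, v) = (v - 2)/(h + v) = (-2 + v)/(h + v))
D = (44 + 2*I*√6)/(-2 + 2*I*√6) (D = 1/((-2 + √(-21 - 3))/(44 + √(-21 - 3))) = 1/((-2 + √(-24))/(44 + √(-24))) = 1/((-2 + 2*I*√6)/(44 + 2*I*√6)) = (44 + 2*I*√6)/(-2 + 2*I*√6) ≈ -2.2857 - 8.0483*I)
(u/2931)/(-2383) + D/(-253) = (3801/2931)/(-2383) + ((√6 - 22*I)/(I + √6))/(-253) = (3801*(1/2931))*(-1/2383) + ((√6 - 22*I)/(I + √6))*(-1/253) = (1267/977)*(-1/2383) - (√6 - 22*I)/(253*(I + √6)) = -1267/2328191 - (√6 - 22*I)/(253*(I + √6))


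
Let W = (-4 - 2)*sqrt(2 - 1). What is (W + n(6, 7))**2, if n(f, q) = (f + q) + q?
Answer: 196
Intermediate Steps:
n(f, q) = f + 2*q
W = -6 (W = -6*sqrt(1) = -6*1 = -6)
(W + n(6, 7))**2 = (-6 + (6 + 2*7))**2 = (-6 + (6 + 14))**2 = (-6 + 20)**2 = 14**2 = 196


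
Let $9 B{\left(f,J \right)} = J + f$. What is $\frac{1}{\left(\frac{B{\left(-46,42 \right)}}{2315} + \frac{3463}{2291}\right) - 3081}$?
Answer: $- \frac{47732985}{146993184344} \approx -0.00032473$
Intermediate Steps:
$B{\left(f,J \right)} = \frac{J}{9} + \frac{f}{9}$ ($B{\left(f,J \right)} = \frac{J + f}{9} = \frac{J}{9} + \frac{f}{9}$)
$\frac{1}{\left(\frac{B{\left(-46,42 \right)}}{2315} + \frac{3463}{2291}\right) - 3081} = \frac{1}{\left(\frac{\frac{1}{9} \cdot 42 + \frac{1}{9} \left(-46\right)}{2315} + \frac{3463}{2291}\right) - 3081} = \frac{1}{\left(\left(\frac{14}{3} - \frac{46}{9}\right) \frac{1}{2315} + 3463 \cdot \frac{1}{2291}\right) - 3081} = \frac{1}{\left(\left(- \frac{4}{9}\right) \frac{1}{2315} + \frac{3463}{2291}\right) - 3081} = \frac{1}{\left(- \frac{4}{20835} + \frac{3463}{2291}\right) - 3081} = \frac{1}{\frac{72142441}{47732985} - 3081} = \frac{1}{- \frac{146993184344}{47732985}} = - \frac{47732985}{146993184344}$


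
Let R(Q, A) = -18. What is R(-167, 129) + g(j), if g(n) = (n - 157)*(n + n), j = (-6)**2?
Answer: -8730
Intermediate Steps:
j = 36
g(n) = 2*n*(-157 + n) (g(n) = (-157 + n)*(2*n) = 2*n*(-157 + n))
R(-167, 129) + g(j) = -18 + 2*36*(-157 + 36) = -18 + 2*36*(-121) = -18 - 8712 = -8730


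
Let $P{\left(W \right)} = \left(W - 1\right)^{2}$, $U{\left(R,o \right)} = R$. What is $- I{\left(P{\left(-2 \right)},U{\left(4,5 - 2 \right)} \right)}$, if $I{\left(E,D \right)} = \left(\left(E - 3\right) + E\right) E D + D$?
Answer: $-544$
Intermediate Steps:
$P{\left(W \right)} = \left(-1 + W\right)^{2}$
$I{\left(E,D \right)} = D + D E \left(-3 + 2 E\right)$ ($I{\left(E,D \right)} = \left(\left(-3 + E\right) + E\right) E D + D = \left(-3 + 2 E\right) E D + D = E \left(-3 + 2 E\right) D + D = D E \left(-3 + 2 E\right) + D = D + D E \left(-3 + 2 E\right)$)
$- I{\left(P{\left(-2 \right)},U{\left(4,5 - 2 \right)} \right)} = - 4 \left(1 - 3 \left(-1 - 2\right)^{2} + 2 \left(\left(-1 - 2\right)^{2}\right)^{2}\right) = - 4 \left(1 - 3 \left(-3\right)^{2} + 2 \left(\left(-3\right)^{2}\right)^{2}\right) = - 4 \left(1 - 27 + 2 \cdot 9^{2}\right) = - 4 \left(1 - 27 + 2 \cdot 81\right) = - 4 \left(1 - 27 + 162\right) = - 4 \cdot 136 = \left(-1\right) 544 = -544$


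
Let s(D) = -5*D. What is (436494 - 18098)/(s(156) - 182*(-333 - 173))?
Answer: 104599/22828 ≈ 4.5820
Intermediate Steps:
(436494 - 18098)/(s(156) - 182*(-333 - 173)) = (436494 - 18098)/(-5*156 - 182*(-333 - 173)) = 418396/(-780 - 182*(-506)) = 418396/(-780 + 92092) = 418396/91312 = 418396*(1/91312) = 104599/22828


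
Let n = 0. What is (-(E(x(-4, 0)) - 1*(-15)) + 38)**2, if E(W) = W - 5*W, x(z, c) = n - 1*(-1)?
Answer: 729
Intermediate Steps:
x(z, c) = 1 (x(z, c) = 0 - 1*(-1) = 0 + 1 = 1)
E(W) = -4*W
(-(E(x(-4, 0)) - 1*(-15)) + 38)**2 = (-(-4*1 - 1*(-15)) + 38)**2 = (-(-4 + 15) + 38)**2 = (-1*11 + 38)**2 = (-11 + 38)**2 = 27**2 = 729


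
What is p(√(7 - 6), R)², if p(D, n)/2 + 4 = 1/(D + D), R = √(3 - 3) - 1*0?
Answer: 49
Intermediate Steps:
R = 0 (R = √0 + 0 = 0 + 0 = 0)
p(D, n) = -8 + 1/D (p(D, n) = -8 + 2/(D + D) = -8 + 2/((2*D)) = -8 + 2*(1/(2*D)) = -8 + 1/D)
p(√(7 - 6), R)² = (-8 + 1/(√(7 - 6)))² = (-8 + 1/(√1))² = (-8 + 1/1)² = (-8 + 1)² = (-7)² = 49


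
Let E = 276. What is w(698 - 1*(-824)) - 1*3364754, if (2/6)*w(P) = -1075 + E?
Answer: -3367151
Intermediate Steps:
w(P) = -2397 (w(P) = 3*(-1075 + 276) = 3*(-799) = -2397)
w(698 - 1*(-824)) - 1*3364754 = -2397 - 1*3364754 = -2397 - 3364754 = -3367151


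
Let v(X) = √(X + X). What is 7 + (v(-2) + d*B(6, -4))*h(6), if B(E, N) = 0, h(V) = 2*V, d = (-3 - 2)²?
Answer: 7 + 24*I ≈ 7.0 + 24.0*I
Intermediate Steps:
v(X) = √2*√X (v(X) = √(2*X) = √2*√X)
d = 25 (d = (-5)² = 25)
7 + (v(-2) + d*B(6, -4))*h(6) = 7 + (√2*√(-2) + 25*0)*(2*6) = 7 + (√2*(I*√2) + 0)*12 = 7 + (2*I + 0)*12 = 7 + (2*I)*12 = 7 + 24*I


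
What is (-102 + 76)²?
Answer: 676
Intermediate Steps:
(-102 + 76)² = (-26)² = 676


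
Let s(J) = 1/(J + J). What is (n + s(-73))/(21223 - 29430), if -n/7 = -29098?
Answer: -29738155/1198222 ≈ -24.819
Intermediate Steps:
n = 203686 (n = -7*(-29098) = 203686)
s(J) = 1/(2*J)
(n + s(-73))/(21223 - 29430) = (203686 + (½)/(-73))/(21223 - 29430) = (203686 + (½)*(-1/73))/(-8207) = (203686 - 1/146)*(-1/8207) = (29738155/146)*(-1/8207) = -29738155/1198222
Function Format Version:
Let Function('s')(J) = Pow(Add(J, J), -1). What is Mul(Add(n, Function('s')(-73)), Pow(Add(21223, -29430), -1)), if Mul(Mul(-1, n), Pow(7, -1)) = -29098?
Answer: Rational(-29738155, 1198222) ≈ -24.819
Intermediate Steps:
n = 203686 (n = Mul(-7, -29098) = 203686)
Function('s')(J) = Mul(Rational(1, 2), Pow(J, -1)) (Function('s')(J) = Pow(Mul(2, J), -1) = Mul(Rational(1, 2), Pow(J, -1)))
Mul(Add(n, Function('s')(-73)), Pow(Add(21223, -29430), -1)) = Mul(Add(203686, Mul(Rational(1, 2), Pow(-73, -1))), Pow(Add(21223, -29430), -1)) = Mul(Add(203686, Mul(Rational(1, 2), Rational(-1, 73))), Pow(-8207, -1)) = Mul(Add(203686, Rational(-1, 146)), Rational(-1, 8207)) = Mul(Rational(29738155, 146), Rational(-1, 8207)) = Rational(-29738155, 1198222)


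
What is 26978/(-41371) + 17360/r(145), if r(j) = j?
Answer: 142857750/1199759 ≈ 119.07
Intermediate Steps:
26978/(-41371) + 17360/r(145) = 26978/(-41371) + 17360/145 = 26978*(-1/41371) + 17360*(1/145) = -26978/41371 + 3472/29 = 142857750/1199759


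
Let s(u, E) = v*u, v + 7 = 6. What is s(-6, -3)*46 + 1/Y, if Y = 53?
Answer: 14629/53 ≈ 276.02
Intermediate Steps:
v = -1 (v = -7 + 6 = -1)
s(u, E) = -u
s(-6, -3)*46 + 1/Y = -1*(-6)*46 + 1/53 = 6*46 + 1/53 = 276 + 1/53 = 14629/53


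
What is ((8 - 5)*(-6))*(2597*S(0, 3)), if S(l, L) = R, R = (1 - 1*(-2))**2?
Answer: -420714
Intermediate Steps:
R = 9 (R = (1 + 2)**2 = 3**2 = 9)
S(l, L) = 9
((8 - 5)*(-6))*(2597*S(0, 3)) = ((8 - 5)*(-6))*(2597*9) = (3*(-6))*23373 = -18*23373 = -420714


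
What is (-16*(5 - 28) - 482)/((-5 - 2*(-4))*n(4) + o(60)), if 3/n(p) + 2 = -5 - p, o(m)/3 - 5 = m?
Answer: -209/356 ≈ -0.58708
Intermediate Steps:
o(m) = 15 + 3*m
n(p) = 3/(-7 - p) (n(p) = 3/(-2 + (-5 - p)) = 3/(-7 - p))
(-16*(5 - 28) - 482)/((-5 - 2*(-4))*n(4) + o(60)) = (-16*(5 - 28) - 482)/((-5 - 2*(-4))*(-3/(7 + 4)) + (15 + 3*60)) = (-16*(-23) - 482)/((-5 + 8)*(-3/11) + (15 + 180)) = (368 - 482)/(3*(-3*1/11) + 195) = -114/(3*(-3/11) + 195) = -114/(-9/11 + 195) = -114/2136/11 = -114*11/2136 = -209/356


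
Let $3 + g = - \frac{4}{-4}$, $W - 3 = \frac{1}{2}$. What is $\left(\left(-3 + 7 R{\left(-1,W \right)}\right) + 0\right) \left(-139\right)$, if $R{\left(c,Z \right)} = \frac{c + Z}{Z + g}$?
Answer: $- \frac{3614}{3} \approx -1204.7$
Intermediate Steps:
$W = \frac{7}{2}$ ($W = 3 + \frac{1}{2} = \frac{7}{2} \approx 3.5$)
$g = -2$ ($g = -3 - \frac{4}{-4} = -3 - -1 = -3 + 1 = -2$)
$R{\left(c,Z \right)} = \frac{Z + c}{-2 + Z}$ ($R{\left(c,Z \right)} = \frac{c + Z}{Z - 2} = \frac{Z + c}{-2 + Z}$)
$\left(\left(-3 + 7 R{\left(-1,W \right)}\right) + 0\right) \left(-139\right) = \left(\left(-3 + 7 \frac{\frac{7}{2} - 1}{-2 + \frac{7}{2}}\right) + 0\right) \left(-139\right) = \left(\left(-3 + 7 \frac{1}{\frac{3}{2}} \cdot \frac{5}{2}\right) + 0\right) \left(-139\right) = \left(\left(-3 + 7 \cdot \frac{2}{3} \cdot \frac{5}{2}\right) + 0\right) \left(-139\right) = \left(\left(-3 + 7 \cdot \frac{5}{3}\right) + 0\right) \left(-139\right) = \left(\left(-3 + \frac{35}{3}\right) + 0\right) \left(-139\right) = \left(\frac{26}{3} + 0\right) \left(-139\right) = \frac{26}{3} \left(-139\right) = - \frac{3614}{3}$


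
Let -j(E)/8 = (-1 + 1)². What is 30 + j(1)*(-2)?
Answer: 30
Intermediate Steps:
j(E) = 0 (j(E) = -8*(-1 + 1)² = -8*0² = -8*0 = 0)
30 + j(1)*(-2) = 30 + 0*(-2) = 30 + 0 = 30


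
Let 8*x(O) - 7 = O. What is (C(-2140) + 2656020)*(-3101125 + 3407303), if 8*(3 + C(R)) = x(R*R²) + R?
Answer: -1474304635291225/32 ≈ -4.6072e+13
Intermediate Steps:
x(O) = 7/8 + O/8
C(R) = -185/64 + R/8 + R³/64 (C(R) = -3 + ((7/8 + (R*R²)/8) + R)/8 = -3 + ((7/8 + R³/8) + R)/8 = -3 + (7/8 + R + R³/8)/8 = -3 + (7/64 + R/8 + R³/64) = -185/64 + R/8 + R³/64)
(C(-2140) + 2656020)*(-3101125 + 3407303) = ((-185/64 + (⅛)*(-2140) + (1/64)*(-2140)³) + 2656020)*(-3101125 + 3407303) = ((-185/64 - 535/2 + (1/64)*(-9800344000)) + 2656020)*306178 = ((-185/64 - 535/2 - 153130375) + 2656020)*306178 = (-9800361305/64 + 2656020)*306178 = -9630376025/64*306178 = -1474304635291225/32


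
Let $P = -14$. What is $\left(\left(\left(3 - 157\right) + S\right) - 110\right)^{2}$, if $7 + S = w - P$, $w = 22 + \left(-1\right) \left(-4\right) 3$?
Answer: $49729$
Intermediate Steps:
$w = 34$ ($w = 22 + 4 \cdot 3 = 22 + 12 = 34$)
$S = 41$ ($S = -7 + \left(34 - -14\right) = -7 + \left(34 + 14\right) = -7 + 48 = 41$)
$\left(\left(\left(3 - 157\right) + S\right) - 110\right)^{2} = \left(\left(\left(3 - 157\right) + 41\right) - 110\right)^{2} = \left(\left(-154 + 41\right) - 110\right)^{2} = \left(-113 - 110\right)^{2} = \left(-223\right)^{2} = 49729$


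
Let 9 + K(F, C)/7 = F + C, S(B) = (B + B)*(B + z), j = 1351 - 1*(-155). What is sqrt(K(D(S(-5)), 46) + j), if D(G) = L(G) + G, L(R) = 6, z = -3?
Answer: 3*sqrt(263) ≈ 48.652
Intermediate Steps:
j = 1506 (j = 1351 + 155 = 1506)
S(B) = 2*B*(-3 + B) (S(B) = (B + B)*(B - 3) = (2*B)*(-3 + B) = 2*B*(-3 + B))
D(G) = 6 + G
K(F, C) = -63 + 7*C + 7*F (K(F, C) = -63 + 7*(F + C) = -63 + 7*(C + F) = -63 + (7*C + 7*F) = -63 + 7*C + 7*F)
sqrt(K(D(S(-5)), 46) + j) = sqrt((-63 + 7*46 + 7*(6 + 2*(-5)*(-3 - 5))) + 1506) = sqrt((-63 + 322 + 7*(6 + 2*(-5)*(-8))) + 1506) = sqrt((-63 + 322 + 7*(6 + 80)) + 1506) = sqrt((-63 + 322 + 7*86) + 1506) = sqrt((-63 + 322 + 602) + 1506) = sqrt(861 + 1506) = sqrt(2367) = 3*sqrt(263)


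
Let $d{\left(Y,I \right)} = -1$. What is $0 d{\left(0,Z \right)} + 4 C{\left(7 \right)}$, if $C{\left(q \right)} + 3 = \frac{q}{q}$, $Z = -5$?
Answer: $-8$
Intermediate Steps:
$C{\left(q \right)} = -2$ ($C{\left(q \right)} = -3 + \frac{q}{q} = -3 + 1 = -2$)
$0 d{\left(0,Z \right)} + 4 C{\left(7 \right)} = 0 \left(-1\right) + 4 \left(-2\right) = 0 - 8 = -8$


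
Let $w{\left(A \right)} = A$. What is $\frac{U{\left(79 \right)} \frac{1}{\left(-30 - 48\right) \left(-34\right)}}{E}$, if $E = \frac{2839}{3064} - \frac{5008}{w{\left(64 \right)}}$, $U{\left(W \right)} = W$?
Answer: $- \frac{60514}{157077297} \approx -0.00038525$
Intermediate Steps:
$E = - \frac{236919}{3064}$ ($E = \frac{2839}{3064} - \frac{5008}{64} = 2839 \cdot \frac{1}{3064} - \frac{313}{4} = \frac{2839}{3064} - \frac{313}{4} = - \frac{236919}{3064} \approx -77.323$)
$\frac{U{\left(79 \right)} \frac{1}{\left(-30 - 48\right) \left(-34\right)}}{E} = \frac{79 \frac{1}{\left(-30 - 48\right) \left(-34\right)}}{- \frac{236919}{3064}} = \frac{79}{\left(-78\right) \left(-34\right)} \left(- \frac{3064}{236919}\right) = \frac{79}{2652} \left(- \frac{3064}{236919}\right) = - \frac{60514}{157077297}$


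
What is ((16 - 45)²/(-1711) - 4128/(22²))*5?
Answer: -321985/7139 ≈ -45.102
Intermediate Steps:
((16 - 45)²/(-1711) - 4128/(22²))*5 = ((-29)²*(-1/1711) - 4128/484)*5 = (841*(-1/1711) - 4128*1/484)*5 = (-29/59 - 1032/121)*5 = -64397/7139*5 = -321985/7139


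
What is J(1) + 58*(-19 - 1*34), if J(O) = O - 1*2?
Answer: -3075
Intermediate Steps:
J(O) = -2 + O (J(O) = O - 2 = -2 + O)
J(1) + 58*(-19 - 1*34) = (-2 + 1) + 58*(-19 - 1*34) = -1 + 58*(-19 - 34) = -1 + 58*(-53) = -1 - 3074 = -3075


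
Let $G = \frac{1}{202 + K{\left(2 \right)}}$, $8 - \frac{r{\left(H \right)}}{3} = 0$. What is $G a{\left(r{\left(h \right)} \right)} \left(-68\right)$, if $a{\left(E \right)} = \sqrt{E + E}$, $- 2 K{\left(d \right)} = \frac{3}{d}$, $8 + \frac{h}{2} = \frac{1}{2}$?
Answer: $- \frac{1088 \sqrt{3}}{805} \approx -2.341$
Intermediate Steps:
$h = -15$ ($h = -16 + \frac{2}{2} = -16 + 2 \cdot \frac{1}{2} = -16 + 1 = -15$)
$r{\left(H \right)} = 24$ ($r{\left(H \right)} = 24 - 0 = 24 + 0 = 24$)
$K{\left(d \right)} = - \frac{3}{2 d}$ ($K{\left(d \right)} = - \frac{3 \frac{1}{d}}{2} = - \frac{3}{2 d}$)
$G = \frac{4}{805}$ ($G = \frac{1}{202 - \frac{3}{2 \cdot 2}} = \frac{1}{202 - \frac{3}{4}} = \frac{1}{\frac{805}{4}} = \frac{4}{805} \approx 0.0049689$)
$a{\left(E \right)} = \sqrt{2} \sqrt{E}$ ($a{\left(E \right)} = \sqrt{2 E} = \sqrt{2} \sqrt{E}$)
$G a{\left(r{\left(h \right)} \right)} \left(-68\right) = \frac{4 \sqrt{2} \sqrt{24}}{805} \left(-68\right) = \frac{4 \sqrt{2} \cdot 2 \sqrt{6}}{805} \left(-68\right) = \frac{4 \cdot 4 \sqrt{3}}{805} \left(-68\right) = \frac{16 \sqrt{3}}{805} \left(-68\right) = - \frac{1088 \sqrt{3}}{805}$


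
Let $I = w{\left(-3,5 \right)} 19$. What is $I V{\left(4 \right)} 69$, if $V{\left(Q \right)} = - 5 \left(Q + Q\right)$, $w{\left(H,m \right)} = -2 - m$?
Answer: $367080$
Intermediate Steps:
$I = -133$ ($I = \left(-2 - 5\right) 19 = \left(-7\right) 19 = -133$)
$V{\left(Q \right)} = - 10 Q$ ($V{\left(Q \right)} = - 5 \cdot 2 Q = - 10 Q$)
$I V{\left(4 \right)} 69 = - 133 \left(\left(-10\right) 4\right) 69 = \left(-133\right) \left(-40\right) 69 = 5320 \cdot 69 = 367080$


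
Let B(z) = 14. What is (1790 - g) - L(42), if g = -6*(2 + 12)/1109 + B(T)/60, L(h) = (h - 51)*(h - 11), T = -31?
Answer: 68830387/33270 ≈ 2068.8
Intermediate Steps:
L(h) = (-51 + h)*(-11 + h)
g = 5243/33270 (g = -6*(2 + 12)/1109 + 14/60 = -6*14*(1/1109) + 14*(1/60) = -84*1/1109 + 7/30 = -84/1109 + 7/30 = 5243/33270 ≈ 0.15759)
(1790 - g) - L(42) = (1790 - 1*5243/33270) - (561 + 42² - 62*42) = (1790 - 5243/33270) - (561 + 1764 - 2604) = 59548057/33270 - 1*(-279) = 59548057/33270 + 279 = 68830387/33270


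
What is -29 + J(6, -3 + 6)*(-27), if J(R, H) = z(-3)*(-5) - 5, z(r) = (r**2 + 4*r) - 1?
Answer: -434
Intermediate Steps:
z(r) = -1 + r**2 + 4*r
J(R, H) = 15 (J(R, H) = (-1 + (-3)**2 + 4*(-3))*(-5) - 5 = (-1 + 9 - 12)*(-5) - 5 = -4*(-5) - 5 = 20 - 5 = 15)
-29 + J(6, -3 + 6)*(-27) = -29 + 15*(-27) = -29 - 405 = -434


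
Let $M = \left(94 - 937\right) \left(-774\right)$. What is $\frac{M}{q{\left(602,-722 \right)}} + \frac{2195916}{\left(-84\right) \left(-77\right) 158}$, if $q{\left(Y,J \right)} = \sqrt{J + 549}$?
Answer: $\frac{182993}{85162} - \frac{652482 i \sqrt{173}}{173} \approx 2.1488 - 49607.0 i$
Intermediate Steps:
$M = 652482$ ($M = \left(-843\right) \left(-774\right) = 652482$)
$q{\left(Y,J \right)} = \sqrt{549 + J}$
$\frac{M}{q{\left(602,-722 \right)}} + \frac{2195916}{\left(-84\right) \left(-77\right) 158} = \frac{652482}{\sqrt{549 - 722}} + \frac{2195916}{\left(-84\right) \left(-77\right) 158} = \frac{652482}{\sqrt{-173}} + \frac{2195916}{6468 \cdot 158} = \frac{652482}{i \sqrt{173}} + \frac{2195916}{1021944} = 652482 \left(- \frac{i \sqrt{173}}{173}\right) + 2195916 \cdot \frac{1}{1021944} = - \frac{652482 i \sqrt{173}}{173} + \frac{182993}{85162} = \frac{182993}{85162} - \frac{652482 i \sqrt{173}}{173}$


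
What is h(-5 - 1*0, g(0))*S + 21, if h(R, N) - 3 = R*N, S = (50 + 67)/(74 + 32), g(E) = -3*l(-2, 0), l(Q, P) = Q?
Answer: -933/106 ≈ -8.8019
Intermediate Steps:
g(E) = 6 (g(E) = -3*(-2) = 6)
S = 117/106 ≈ 1.1038
h(R, N) = 3 + N*R (h(R, N) = 3 + R*N = 3 + N*R)
h(-5 - 1*0, g(0))*S + 21 = (3 + 6*(-5 - 1*0))*(117/106) + 21 = (3 + 6*(-5 + 0))*(117/106) + 21 = (3 + 6*(-5))*(117/106) + 21 = (3 - 30)*(117/106) + 21 = -27*117/106 + 21 = -3159/106 + 21 = -933/106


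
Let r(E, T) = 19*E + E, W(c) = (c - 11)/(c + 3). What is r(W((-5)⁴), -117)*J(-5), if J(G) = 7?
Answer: 21490/157 ≈ 136.88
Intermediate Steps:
W(c) = (-11 + c)/(3 + c)
r(E, T) = 20*E
r(W((-5)⁴), -117)*J(-5) = (20*((-11 + (-5)⁴)/(3 + (-5)⁴)))*7 = (20*((-11 + 625)/(3 + 625)))*7 = (20*(614/628))*7 = (20*((1/628)*614))*7 = (20*(307/314))*7 = (3070/157)*7 = 21490/157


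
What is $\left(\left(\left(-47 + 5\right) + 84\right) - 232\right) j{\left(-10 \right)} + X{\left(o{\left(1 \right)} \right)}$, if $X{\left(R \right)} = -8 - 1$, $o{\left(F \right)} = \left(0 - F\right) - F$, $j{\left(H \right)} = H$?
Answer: $1891$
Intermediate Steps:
$o{\left(F \right)} = - 2 F$ ($o{\left(F \right)} = - F - F = - 2 F$)
$X{\left(R \right)} = -9$ ($X{\left(R \right)} = -8 - 1 = -9$)
$\left(\left(\left(-47 + 5\right) + 84\right) - 232\right) j{\left(-10 \right)} + X{\left(o{\left(1 \right)} \right)} = \left(\left(\left(-47 + 5\right) + 84\right) - 232\right) \left(-10\right) - 9 = \left(\left(-42 + 84\right) - 232\right) \left(-10\right) - 9 = \left(42 - 232\right) \left(-10\right) - 9 = \left(-190\right) \left(-10\right) - 9 = 1900 - 9 = 1891$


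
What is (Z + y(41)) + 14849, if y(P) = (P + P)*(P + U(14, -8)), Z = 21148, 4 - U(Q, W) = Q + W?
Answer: 39195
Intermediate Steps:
U(Q, W) = 4 - Q - W (U(Q, W) = 4 - (Q + W) = 4 + (-Q - W) = 4 - Q - W)
y(P) = 2*P*(-2 + P) (y(P) = (P + P)*(P + (4 - 1*14 - 1*(-8))) = (2*P)*(P + (4 - 14 + 8)) = (2*P)*(P - 2) = (2*P)*(-2 + P) = 2*P*(-2 + P))
(Z + y(41)) + 14849 = (21148 + 2*41*(-2 + 41)) + 14849 = (21148 + 2*41*39) + 14849 = (21148 + 3198) + 14849 = 24346 + 14849 = 39195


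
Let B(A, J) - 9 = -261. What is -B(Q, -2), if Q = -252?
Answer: 252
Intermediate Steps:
B(A, J) = -252 (B(A, J) = 9 - 261 = -252)
-B(Q, -2) = -1*(-252) = 252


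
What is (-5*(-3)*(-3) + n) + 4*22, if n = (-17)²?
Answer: 332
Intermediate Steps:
n = 289
(-5*(-3)*(-3) + n) + 4*22 = (-5*(-3)*(-3) + 289) + 4*22 = (15*(-3) + 289) + 88 = (-45 + 289) + 88 = 244 + 88 = 332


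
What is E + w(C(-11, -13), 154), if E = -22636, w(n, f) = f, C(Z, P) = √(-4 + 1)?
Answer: -22482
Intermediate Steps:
C(Z, P) = I*√3 (C(Z, P) = √(-3) = I*√3)
E + w(C(-11, -13), 154) = -22636 + 154 = -22482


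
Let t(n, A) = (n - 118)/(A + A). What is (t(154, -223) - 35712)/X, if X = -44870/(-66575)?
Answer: -53018958555/1000601 ≈ -52987.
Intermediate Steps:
t(n, A) = (-118 + n)/(2*A) (t(n, A) = (-118 + n)/((2*A)) = (-118 + n)*(1/(2*A)) = (-118 + n)/(2*A))
X = 8974/13315 (X = -44870*(-1/66575) = 8974/13315 ≈ 0.67398)
(t(154, -223) - 35712)/X = ((½)*(-118 + 154)/(-223) - 35712)/(8974/13315) = ((½)*(-1/223)*36 - 35712)*(13315/8974) = (-18/223 - 35712)*(13315/8974) = -7963794/223*13315/8974 = -53018958555/1000601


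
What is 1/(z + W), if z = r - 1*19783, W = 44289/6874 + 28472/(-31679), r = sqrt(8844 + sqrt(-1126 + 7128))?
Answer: -1/(615252481645/31108778 - sqrt(8844 + sqrt(6002))) ≈ -5.0805e-5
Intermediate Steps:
r = sqrt(8844 + sqrt(6002)) ≈ 94.453
W = 172473529/31108778 (W = 44289*(1/6874) + 28472*(-1/31679) = 6327/982 - 28472/31679 = 172473529/31108778 ≈ 5.5442)
z = -19783 + sqrt(8844 + sqrt(6002)) (z = sqrt(8844 + sqrt(6002)) - 1*19783 = sqrt(8844 + sqrt(6002)) - 19783 = -19783 + sqrt(8844 + sqrt(6002)) ≈ -19689.)
1/(z + W) = 1/((-19783 + sqrt(8844 + sqrt(6002))) + 172473529/31108778) = 1/(-615252481645/31108778 + sqrt(8844 + sqrt(6002)))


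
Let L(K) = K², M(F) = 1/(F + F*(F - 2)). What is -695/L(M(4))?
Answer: -100080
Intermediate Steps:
M(F) = 1/(F + F*(-2 + F))
-695/L(M(4)) = -695*16*(-1 + 4)² = -695/(((¼)/3)²) = -695/(((¼)*(⅓))²) = -695/((1/12)²) = -695/1/144 = -695*144 = -100080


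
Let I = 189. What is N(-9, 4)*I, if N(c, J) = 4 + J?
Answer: 1512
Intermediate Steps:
N(-9, 4)*I = (4 + 4)*189 = 8*189 = 1512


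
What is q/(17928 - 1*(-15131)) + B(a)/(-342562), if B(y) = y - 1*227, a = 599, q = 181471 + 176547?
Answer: 61315532084/5662378579 ≈ 10.829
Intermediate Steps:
q = 358018
B(y) = -227 + y (B(y) = y - 227 = -227 + y)
q/(17928 - 1*(-15131)) + B(a)/(-342562) = 358018/(17928 - 1*(-15131)) + (-227 + 599)/(-342562) = 358018/(17928 + 15131) + 372*(-1/342562) = 358018/33059 - 186/171281 = 61315532084/5662378579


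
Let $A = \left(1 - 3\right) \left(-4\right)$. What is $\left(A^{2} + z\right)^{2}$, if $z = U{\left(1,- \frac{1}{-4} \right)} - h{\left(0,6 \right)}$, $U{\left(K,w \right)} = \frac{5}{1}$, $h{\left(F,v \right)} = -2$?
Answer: $5041$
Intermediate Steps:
$U{\left(K,w \right)} = 5$ ($U{\left(K,w \right)} = 5 \cdot 1 = 5$)
$A = 8$ ($A = \left(-2\right) \left(-4\right) = 8$)
$z = 7$ ($z = 5 - -2 = 5 + 2 = 7$)
$\left(A^{2} + z\right)^{2} = \left(8^{2} + 7\right)^{2} = \left(64 + 7\right)^{2} = 71^{2} = 5041$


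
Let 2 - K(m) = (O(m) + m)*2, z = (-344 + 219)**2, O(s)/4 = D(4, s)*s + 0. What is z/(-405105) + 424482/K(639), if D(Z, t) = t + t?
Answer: -27405996811/264712297326 ≈ -0.10353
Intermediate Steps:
D(Z, t) = 2*t
O(s) = 8*s**2 (O(s) = 4*((2*s)*s + 0) = 4*(2*s**2 + 0) = 4*(2*s**2) = 8*s**2)
z = 15625 (z = (-125)**2 = 15625)
K(m) = 2 - 16*m**2 - 2*m (K(m) = 2 - (8*m**2 + m)*2 = 2 - (m + 8*m**2)*2 = 2 - (2*m + 16*m**2) = 2 + (-16*m**2 - 2*m) = 2 - 16*m**2 - 2*m)
z/(-405105) + 424482/K(639) = 15625/(-405105) + 424482/(2 - 16*639**2 - 2*639) = 15625*(-1/405105) + 424482/(2 - 16*408321 - 1278) = -3125/81021 + 424482/(2 - 6533136 - 1278) = -3125/81021 + 424482/(-6534412) = -3125/81021 + 424482*(-1/6534412) = -3125/81021 - 212241/3267206 = -27405996811/264712297326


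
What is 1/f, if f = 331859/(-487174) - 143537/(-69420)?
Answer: 16909809540/23444921329 ≈ 0.72126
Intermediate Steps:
f = 23444921329/16909809540 (f = 331859*(-1/487174) - 143537*(-1/69420) = -331859/487174 + 143537/69420 = 23444921329/16909809540 ≈ 1.3865)
1/f = 1/(23444921329/16909809540) = 16909809540/23444921329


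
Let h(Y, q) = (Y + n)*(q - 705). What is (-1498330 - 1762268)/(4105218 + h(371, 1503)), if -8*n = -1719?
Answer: -4347464/6096995 ≈ -0.71305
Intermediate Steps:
n = 1719/8 (n = -1/8*(-1719) = 1719/8 ≈ 214.88)
h(Y, q) = (-705 + q)*(1719/8 + Y) (h(Y, q) = (Y + 1719/8)*(q - 705) = (1719/8 + Y)*(-705 + q) = (-705 + q)*(1719/8 + Y))
(-1498330 - 1762268)/(4105218 + h(371, 1503)) = (-1498330 - 1762268)/(4105218 + (-1211895/8 - 705*371 + (1719/8)*1503 + 371*1503)) = -3260598/(4105218 + (-1211895/8 - 261555 + 2583657/8 + 557613)) = -3260598/(4105218 + 1870113/4) = -3260598/18290985/4 = -3260598*4/18290985 = -4347464/6096995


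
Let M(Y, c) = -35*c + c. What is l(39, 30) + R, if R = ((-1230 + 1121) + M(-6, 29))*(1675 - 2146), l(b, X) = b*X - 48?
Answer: 516867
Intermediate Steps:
l(b, X) = -48 + X*b (l(b, X) = X*b - 48 = -48 + X*b)
M(Y, c) = -34*c
R = 515745 (R = ((-1230 + 1121) - 34*29)*(1675 - 2146) = (-109 - 986)*(-471) = -1095*(-471) = 515745)
l(39, 30) + R = (-48 + 30*39) + 515745 = (-48 + 1170) + 515745 = 1122 + 515745 = 516867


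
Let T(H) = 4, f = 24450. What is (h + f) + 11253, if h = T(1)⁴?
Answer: 35959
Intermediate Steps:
h = 256 (h = 4⁴ = 256)
(h + f) + 11253 = (256 + 24450) + 11253 = 24706 + 11253 = 35959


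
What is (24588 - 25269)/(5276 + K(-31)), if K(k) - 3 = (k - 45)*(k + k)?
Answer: -681/9991 ≈ -0.068161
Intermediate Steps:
K(k) = 3 + 2*k*(-45 + k) (K(k) = 3 + (k - 45)*(k + k) = 3 + (-45 + k)*(2*k) = 3 + 2*k*(-45 + k))
(24588 - 25269)/(5276 + K(-31)) = (24588 - 25269)/(5276 + (3 - 90*(-31) + 2*(-31)²)) = -681/(5276 + (3 + 2790 + 2*961)) = -681/(5276 + (3 + 2790 + 1922)) = -681/(5276 + 4715) = -681/9991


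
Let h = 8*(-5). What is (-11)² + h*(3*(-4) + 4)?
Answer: 441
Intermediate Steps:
h = -40
(-11)² + h*(3*(-4) + 4) = (-11)² - 40*(3*(-4) + 4) = 121 - 40*(-12 + 4) = 121 - 40*(-8) = 121 + 320 = 441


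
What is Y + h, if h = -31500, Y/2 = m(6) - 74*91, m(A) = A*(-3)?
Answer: -45004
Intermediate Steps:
m(A) = -3*A
Y = -13504 (Y = 2*(-3*6 - 74*91) = 2*(-18 - 6734) = 2*(-6752) = -13504)
Y + h = -13504 - 31500 = -45004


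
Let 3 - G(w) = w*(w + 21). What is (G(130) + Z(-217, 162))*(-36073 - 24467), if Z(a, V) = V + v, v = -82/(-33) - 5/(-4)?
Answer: 12960034915/11 ≈ 1.1782e+9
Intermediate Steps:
v = 493/132 (v = -82*(-1/33) - 5*(-1/4) = 82/33 + 5/4 = 493/132 ≈ 3.7348)
G(w) = 3 - w*(21 + w) (G(w) = 3 - w*(w + 21) = 3 - w*(21 + w))
Z(a, V) = 493/132 + V (Z(a, V) = V + 493/132 = 493/132 + V)
(G(130) + Z(-217, 162))*(-36073 - 24467) = ((3 - 1*130**2 - 21*130) + (493/132 + 162))*(-36073 - 24467) = ((3 - 1*16900 - 2730) + 21877/132)*(-60540) = ((3 - 16900 - 2730) + 21877/132)*(-60540) = (-19627 + 21877/132)*(-60540) = -2568887/132*(-60540) = 12960034915/11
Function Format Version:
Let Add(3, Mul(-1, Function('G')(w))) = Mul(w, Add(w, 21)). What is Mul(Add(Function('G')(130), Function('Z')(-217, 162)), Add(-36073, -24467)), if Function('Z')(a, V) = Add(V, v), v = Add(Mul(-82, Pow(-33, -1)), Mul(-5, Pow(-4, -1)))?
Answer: Rational(12960034915, 11) ≈ 1.1782e+9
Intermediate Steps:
v = Rational(493, 132) (v = Add(Mul(-82, Rational(-1, 33)), Mul(-5, Rational(-1, 4))) = Add(Rational(82, 33), Rational(5, 4)) = Rational(493, 132) ≈ 3.7348)
Function('G')(w) = Add(3, Mul(-1, w, Add(21, w))) (Function('G')(w) = Add(3, Mul(-1, Mul(w, Add(w, 21)))) = Add(3, Mul(-1, Mul(w, Add(21, w)))) = Add(3, Mul(-1, w, Add(21, w))))
Function('Z')(a, V) = Add(Rational(493, 132), V) (Function('Z')(a, V) = Add(V, Rational(493, 132)) = Add(Rational(493, 132), V))
Mul(Add(Function('G')(130), Function('Z')(-217, 162)), Add(-36073, -24467)) = Mul(Add(Add(3, Mul(-1, Pow(130, 2)), Mul(-21, 130)), Add(Rational(493, 132), 162)), Add(-36073, -24467)) = Mul(Add(Add(3, Mul(-1, 16900), -2730), Rational(21877, 132)), -60540) = Mul(Add(Add(3, -16900, -2730), Rational(21877, 132)), -60540) = Mul(Add(-19627, Rational(21877, 132)), -60540) = Mul(Rational(-2568887, 132), -60540) = Rational(12960034915, 11)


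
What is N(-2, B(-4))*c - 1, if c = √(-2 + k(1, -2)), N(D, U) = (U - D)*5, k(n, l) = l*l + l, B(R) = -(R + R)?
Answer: -1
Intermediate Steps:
B(R) = -2*R
k(n, l) = l + l² (k(n, l) = l² + l = l + l²)
N(D, U) = -5*D + 5*U
c = 0 (c = √(-2 - 2*(1 - 2)) = √(-2 - 2*(-1)) = √(-2 + 2) = √0 = 0)
N(-2, B(-4))*c - 1 = (-5*(-2) + 5*(-2*(-4)))*0 - 1 = (10 + 5*8)*0 - 1 = (10 + 40)*0 - 1 = 50*0 - 1 = 0 - 1 = -1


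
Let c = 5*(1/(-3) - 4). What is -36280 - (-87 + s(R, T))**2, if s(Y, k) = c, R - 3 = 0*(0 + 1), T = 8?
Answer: -432796/9 ≈ -48088.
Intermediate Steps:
R = 3 (R = 3 + 0*(0 + 1) = 3 + 0*1 = 3 + 0 = 3)
c = -65/3 (c = 5*(-1/3 - 4) = 5*(-13/3) = -65/3 ≈ -21.667)
s(Y, k) = -65/3
-36280 - (-87 + s(R, T))**2 = -36280 - (-87 - 65/3)**2 = -36280 - (-326/3)**2 = -36280 - 1*106276/9 = -36280 - 106276/9 = -432796/9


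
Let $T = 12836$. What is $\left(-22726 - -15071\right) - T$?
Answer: $-20491$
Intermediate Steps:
$\left(-22726 - -15071\right) - T = \left(-22726 - -15071\right) - 12836 = \left(-22726 + 15071\right) - 12836 = -7655 - 12836 = -20491$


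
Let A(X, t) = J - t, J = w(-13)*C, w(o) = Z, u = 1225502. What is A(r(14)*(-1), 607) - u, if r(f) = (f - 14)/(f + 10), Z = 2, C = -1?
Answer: -1226111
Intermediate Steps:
w(o) = 2
r(f) = (-14 + f)/(10 + f)
J = -2 (J = 2*(-1) = -2)
A(X, t) = -2 - t
A(r(14)*(-1), 607) - u = (-2 - 1*607) - 1*1225502 = (-2 - 607) - 1225502 = -609 - 1225502 = -1226111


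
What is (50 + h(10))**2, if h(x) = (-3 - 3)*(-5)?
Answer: 6400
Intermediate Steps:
h(x) = 30 (h(x) = -6*(-5) = 30)
(50 + h(10))**2 = (50 + 30)**2 = 80**2 = 6400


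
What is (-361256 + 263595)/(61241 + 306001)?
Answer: -97661/367242 ≈ -0.26593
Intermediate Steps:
(-361256 + 263595)/(61241 + 306001) = -97661/367242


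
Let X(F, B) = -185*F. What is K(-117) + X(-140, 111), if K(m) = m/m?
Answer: 25901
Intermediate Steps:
K(m) = 1
K(-117) + X(-140, 111) = 1 - 185*(-140) = 1 + 25900 = 25901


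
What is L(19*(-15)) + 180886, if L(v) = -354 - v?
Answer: 180817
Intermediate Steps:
L(19*(-15)) + 180886 = (-354 - 19*(-15)) + 180886 = (-354 - 1*(-285)) + 180886 = (-354 + 285) + 180886 = -69 + 180886 = 180817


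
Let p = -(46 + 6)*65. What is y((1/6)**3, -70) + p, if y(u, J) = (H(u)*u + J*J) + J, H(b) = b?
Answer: 67651201/46656 ≈ 1450.0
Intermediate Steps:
p = -3380 (p = -52*65 = -1*3380 = -3380)
y(u, J) = J + J**2 + u**2 (y(u, J) = (u*u + J*J) + J = (u**2 + J**2) + J = (J**2 + u**2) + J = J + J**2 + u**2)
y((1/6)**3, -70) + p = (-70 + (-70)**2 + ((1/6)**3)**2) - 3380 = (-70 + 4900 + ((1/6)**3)**2) - 3380 = (-70 + 4900 + (1/216)**2) - 3380 = (-70 + 4900 + 1/46656) - 3380 = 225348481/46656 - 3380 = 67651201/46656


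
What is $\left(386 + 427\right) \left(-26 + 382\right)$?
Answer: $289428$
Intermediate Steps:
$\left(386 + 427\right) \left(-26 + 382\right) = 813 \cdot 356 = 289428$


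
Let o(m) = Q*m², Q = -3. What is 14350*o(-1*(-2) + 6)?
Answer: -2755200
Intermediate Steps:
o(m) = -3*m²
14350*o(-1*(-2) + 6) = 14350*(-3*(-1*(-2) + 6)²) = 14350*(-3*(2 + 6)²) = 14350*(-3*8²) = 14350*(-3*64) = 14350*(-192) = -2755200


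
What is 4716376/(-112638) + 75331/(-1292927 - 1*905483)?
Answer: -5188506647669/123812252790 ≈ -41.906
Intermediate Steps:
4716376/(-112638) + 75331/(-1292927 - 1*905483) = 4716376*(-1/112638) + 75331/(-1292927 - 905483) = -2358188/56319 + 75331/(-2198410) = -2358188/56319 + 75331*(-1/2198410) = -2358188/56319 - 75331/2198410 = -5188506647669/123812252790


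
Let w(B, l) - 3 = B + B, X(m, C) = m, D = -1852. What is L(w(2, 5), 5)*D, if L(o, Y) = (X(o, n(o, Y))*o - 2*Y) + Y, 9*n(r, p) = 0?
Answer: -81488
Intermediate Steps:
n(r, p) = 0 (n(r, p) = (1/9)*0 = 0)
w(B, l) = 3 + 2*B (w(B, l) = 3 + (B + B) = 3 + 2*B)
L(o, Y) = o**2 - Y (L(o, Y) = (o*o - 2*Y) + Y = (o**2 - 2*Y) + Y = o**2 - Y)
L(w(2, 5), 5)*D = ((3 + 2*2)**2 - 1*5)*(-1852) = ((3 + 4)**2 - 5)*(-1852) = (7**2 - 5)*(-1852) = (49 - 5)*(-1852) = 44*(-1852) = -81488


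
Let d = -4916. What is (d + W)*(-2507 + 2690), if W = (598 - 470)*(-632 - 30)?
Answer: -16406316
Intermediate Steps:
W = -84736 (W = 128*(-662) = -84736)
(d + W)*(-2507 + 2690) = (-4916 - 84736)*(-2507 + 2690) = -89652*183 = -16406316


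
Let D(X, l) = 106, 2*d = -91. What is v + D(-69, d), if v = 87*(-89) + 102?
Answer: -7535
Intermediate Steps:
d = -91/2 (d = (½)*(-91) = -91/2 ≈ -45.500)
v = -7641 (v = -7743 + 102 = -7641)
v + D(-69, d) = -7641 + 106 = -7535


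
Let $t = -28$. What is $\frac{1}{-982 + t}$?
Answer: $- \frac{1}{1010} \approx -0.0009901$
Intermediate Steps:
$\frac{1}{-982 + t} = \frac{1}{-982 - 28} = \frac{1}{-1010} = - \frac{1}{1010}$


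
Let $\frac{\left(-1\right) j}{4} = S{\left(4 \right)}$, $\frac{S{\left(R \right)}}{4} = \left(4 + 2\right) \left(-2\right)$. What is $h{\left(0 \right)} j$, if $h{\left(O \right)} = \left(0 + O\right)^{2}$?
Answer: $0$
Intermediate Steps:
$h{\left(O \right)} = O^{2}$
$S{\left(R \right)} = -48$ ($S{\left(R \right)} = 4 \left(4 + 2\right) \left(-2\right) = 4 \cdot 6 \left(-2\right) = 4 \left(-12\right) = -48$)
$j = 192$ ($j = \left(-4\right) \left(-48\right) = 192$)
$h{\left(0 \right)} j = 0^{2} \cdot 192 = 0 \cdot 192 = 0$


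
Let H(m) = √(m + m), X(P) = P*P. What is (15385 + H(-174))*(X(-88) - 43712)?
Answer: -553367680 - 71936*I*√87 ≈ -5.5337e+8 - 6.7097e+5*I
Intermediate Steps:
X(P) = P²
H(m) = √2*√m (H(m) = √(2*m) = √2*√m)
(15385 + H(-174))*(X(-88) - 43712) = (15385 + √2*√(-174))*((-88)² - 43712) = (15385 + √2*(I*√174))*(7744 - 43712) = (15385 + 2*I*√87)*(-35968) = -553367680 - 71936*I*√87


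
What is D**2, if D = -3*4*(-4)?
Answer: 2304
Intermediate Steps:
D = 48 (D = -12*(-4) = 48)
D**2 = 48**2 = 2304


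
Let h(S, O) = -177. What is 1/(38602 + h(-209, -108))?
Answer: 1/38425 ≈ 2.6025e-5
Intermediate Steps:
1/(38602 + h(-209, -108)) = 1/(38602 - 177) = 1/38425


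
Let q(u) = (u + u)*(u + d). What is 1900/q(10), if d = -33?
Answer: -95/23 ≈ -4.1304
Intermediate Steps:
q(u) = 2*u*(-33 + u) (q(u) = (u + u)*(u - 33) = (2*u)*(-33 + u) = 2*u*(-33 + u))
1900/q(10) = 1900/((2*10*(-33 + 10))) = 1900/((2*10*(-23))) = 1900/(-460) = 1900*(-1/460) = -95/23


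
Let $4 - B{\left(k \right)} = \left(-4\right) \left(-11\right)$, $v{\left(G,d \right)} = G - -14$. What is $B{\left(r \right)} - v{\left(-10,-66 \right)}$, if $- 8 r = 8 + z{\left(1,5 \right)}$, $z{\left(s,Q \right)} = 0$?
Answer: $-44$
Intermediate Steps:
$v{\left(G,d \right)} = 14 + G$ ($v{\left(G,d \right)} = G + 14 = 14 + G$)
$r = -1$ ($r = - \frac{8 + 0}{8} = \left(- \frac{1}{8}\right) 8 = -1$)
$B{\left(k \right)} = -40$ ($B{\left(k \right)} = 4 - \left(-4\right) \left(-11\right) = 4 - 44 = -40$)
$B{\left(r \right)} - v{\left(-10,-66 \right)} = -40 - \left(14 - 10\right) = -40 - 4 = -44$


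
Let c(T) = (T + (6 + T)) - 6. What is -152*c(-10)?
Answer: 3040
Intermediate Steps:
c(T) = 2*T (c(T) = (6 + 2*T) - 6 = 2*T)
-152*c(-10) = -304*(-10) = -152*(-20) = 3040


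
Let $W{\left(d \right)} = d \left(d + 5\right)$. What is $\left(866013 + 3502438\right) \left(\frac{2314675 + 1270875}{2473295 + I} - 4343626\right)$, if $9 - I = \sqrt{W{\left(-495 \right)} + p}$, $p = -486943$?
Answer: $- \frac{116073950302122192997173534}{6117232920809} + \frac{15663299483050 i \sqrt{244393}}{6117232920809} \approx -1.8975 \cdot 10^{13} + 1265.8 i$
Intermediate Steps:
$W{\left(d \right)} = d \left(5 + d\right)$
$I = 9 - i \sqrt{244393}$ ($I = 9 - \sqrt{- 495 \left(5 - 495\right) - 486943} = 9 - \sqrt{\left(-495\right) \left(-490\right) - 486943} = 9 - \sqrt{242550 - 486943} = 9 - \sqrt{-244393} = 9 - i \sqrt{244393} \approx 9.0 - 494.36 i$)
$\left(866013 + 3502438\right) \left(\frac{2314675 + 1270875}{2473295 + I} - 4343626\right) = \left(866013 + 3502438\right) \left(\frac{2314675 + 1270875}{2473295 + \left(9 - i \sqrt{244393}\right)} - 4343626\right) = 4368451 \left(\frac{3585550}{2473304 - i \sqrt{244393}} - 4343626\right) = 4368451 \left(-4343626 + \frac{3585550}{2473304 - i \sqrt{244393}}\right) = -18974917343326 + \frac{15663299483050}{2473304 - i \sqrt{244393}}$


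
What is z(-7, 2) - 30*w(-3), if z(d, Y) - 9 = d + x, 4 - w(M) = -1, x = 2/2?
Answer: -147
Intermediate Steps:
x = 1 (x = 2*(½) = 1)
w(M) = 5 (w(M) = 4 - 1*(-1) = 4 + 1 = 5)
z(d, Y) = 10 + d (z(d, Y) = 9 + (d + 1) = 9 + (1 + d) = 10 + d)
z(-7, 2) - 30*w(-3) = (10 - 7) - 30*5 = 3 - 150 = -147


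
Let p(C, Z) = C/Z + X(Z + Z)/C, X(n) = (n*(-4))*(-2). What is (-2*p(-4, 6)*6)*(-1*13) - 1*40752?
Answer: -44600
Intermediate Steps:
X(n) = 8*n (X(n) = -4*n*(-2) = 8*n)
p(C, Z) = C/Z + 16*Z/C (p(C, Z) = C/Z + (8*(Z + Z))/C = C/Z + (8*(2*Z))/C = C/Z + (16*Z)/C = C/Z + 16*Z/C)
(-2*p(-4, 6)*6)*(-1*13) - 1*40752 = (-2*(-4/6 + 16*6/(-4))*6)*(-1*13) - 1*40752 = (-2*(-4*⅙ + 16*6*(-¼))*6)*(-13) - 40752 = (-2*(-⅔ - 24)*6)*(-13) - 40752 = (-2*(-74/3)*6)*(-13) - 40752 = ((148/3)*6)*(-13) - 40752 = 296*(-13) - 40752 = -3848 - 40752 = -44600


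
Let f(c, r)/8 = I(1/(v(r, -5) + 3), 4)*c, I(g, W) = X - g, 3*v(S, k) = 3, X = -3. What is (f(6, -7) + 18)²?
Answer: 19044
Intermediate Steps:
v(S, k) = 1 (v(S, k) = (⅓)*3 = 1)
I(g, W) = -3 - g
f(c, r) = -26*c (f(c, r) = 8*((-3 - 1/(1 + 3))*c) = 8*((-3 - 1/4)*c) = 8*((-3 - 1*¼)*c) = 8*((-3 - ¼)*c) = 8*(-13*c/4) = -26*c)
(f(6, -7) + 18)² = (-26*6 + 18)² = (-156 + 18)² = (-138)² = 19044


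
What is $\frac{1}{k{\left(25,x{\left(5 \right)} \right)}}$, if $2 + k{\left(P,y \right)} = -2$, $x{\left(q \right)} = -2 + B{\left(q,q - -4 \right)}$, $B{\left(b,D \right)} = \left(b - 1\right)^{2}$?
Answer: $- \frac{1}{4} \approx -0.25$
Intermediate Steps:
$B{\left(b,D \right)} = \left(-1 + b\right)^{2}$
$x{\left(q \right)} = -2 + \left(-1 + q\right)^{2}$
$k{\left(P,y \right)} = -4$ ($k{\left(P,y \right)} = -2 - 2 = -4$)
$\frac{1}{k{\left(25,x{\left(5 \right)} \right)}} = \frac{1}{-4} = - \frac{1}{4}$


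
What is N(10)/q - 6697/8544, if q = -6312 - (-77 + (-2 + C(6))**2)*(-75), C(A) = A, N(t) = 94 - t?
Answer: -24542645/31006176 ≈ -0.79154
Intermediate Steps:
q = -10887 (q = -6312 - (-77 + (-2 + 6)**2)*(-75) = -6312 - (-77 + 4**2)*(-75) = -6312 - (-77 + 16)*(-75) = -6312 - (-61)*(-75) = -6312 - 1*4575 = -6312 - 4575 = -10887)
N(10)/q - 6697/8544 = (94 - 1*10)/(-10887) - 6697/8544 = (94 - 10)*(-1/10887) - 6697*1/8544 = 84*(-1/10887) - 6697/8544 = -28/3629 - 6697/8544 = -24542645/31006176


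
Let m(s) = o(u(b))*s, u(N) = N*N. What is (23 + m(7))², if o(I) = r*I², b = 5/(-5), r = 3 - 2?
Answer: 900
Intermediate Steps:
r = 1
b = -1 (b = 5*(-⅕) = -1)
u(N) = N²
o(I) = I² (o(I) = 1*I² = I²)
m(s) = s (m(s) = ((-1)²)²*s = 1²*s = 1*s = s)
(23 + m(7))² = (23 + 7)² = 30² = 900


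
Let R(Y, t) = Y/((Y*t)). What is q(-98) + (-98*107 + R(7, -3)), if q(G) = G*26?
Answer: -39103/3 ≈ -13034.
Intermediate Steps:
R(Y, t) = 1/t (R(Y, t) = Y*(1/(Y*t)) = 1/t)
q(G) = 26*G
q(-98) + (-98*107 + R(7, -3)) = 26*(-98) + (-98*107 + 1/(-3)) = -2548 + (-10486 - 1/3) = -2548 - 31459/3 = -39103/3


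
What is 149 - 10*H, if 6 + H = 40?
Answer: -191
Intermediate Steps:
H = 34 (H = -6 + 40 = 34)
149 - 10*H = 149 - 10*34 = 149 - 340 = -191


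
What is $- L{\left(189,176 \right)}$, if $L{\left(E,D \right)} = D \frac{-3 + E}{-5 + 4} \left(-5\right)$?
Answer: $-163680$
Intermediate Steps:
$L{\left(E,D \right)} = - 5 D \left(3 - E\right)$ ($L{\left(E,D \right)} = D \frac{-3 + E}{-1} \left(-5\right) = D \left(-3 + E\right) \left(-1\right) \left(-5\right) = D \left(3 - E\right) \left(-5\right) = - 5 D \left(3 - E\right)$)
$- L{\left(189,176 \right)} = - 5 \cdot 176 \left(-3 + 189\right) = - 5 \cdot 176 \cdot 186 = \left(-1\right) 163680 = -163680$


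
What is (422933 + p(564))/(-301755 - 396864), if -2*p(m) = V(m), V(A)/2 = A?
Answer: -422369/698619 ≈ -0.60458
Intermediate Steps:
V(A) = 2*A
p(m) = -m
(422933 + p(564))/(-301755 - 396864) = (422933 - 1*564)/(-301755 - 396864) = (422933 - 564)/(-698619) = 422369*(-1/698619) = -422369/698619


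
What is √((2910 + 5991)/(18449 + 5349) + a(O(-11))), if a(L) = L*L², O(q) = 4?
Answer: √36457893454/23798 ≈ 8.0233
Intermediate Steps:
a(L) = L³
√((2910 + 5991)/(18449 + 5349) + a(O(-11))) = √((2910 + 5991)/(18449 + 5349) + 4³) = √(8901/23798 + 64) = √(1531973/23798) = √36457893454/23798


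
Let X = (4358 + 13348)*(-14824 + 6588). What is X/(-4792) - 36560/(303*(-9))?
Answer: 49730547169/1633473 ≈ 30445.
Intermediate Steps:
X = -145826616 (X = 17706*(-8236) = -145826616)
X/(-4792) - 36560/(303*(-9)) = -145826616/(-4792) - 36560/(303*(-9)) = -145826616*(-1/4792) - 36560/(-2727) = 18228327/599 - 36560*(-1/2727) = 18228327/599 + 36560/2727 = 49730547169/1633473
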